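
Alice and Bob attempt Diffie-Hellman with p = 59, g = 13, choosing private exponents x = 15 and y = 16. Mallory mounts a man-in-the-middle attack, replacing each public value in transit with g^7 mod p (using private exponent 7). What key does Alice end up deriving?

44

Alice receives Mallory's public value M = 13^7 mod 59 instead of the honest one.
13^1 ≡ 13 (mod 59)
13^2 = (13^1)^2 ≡ 13^2 = 169 ≡ 51 (mod 59)
13^4 = (13^2)^2 ≡ 51^2 = 2601 ≡ 5 (mod 59)
13^7 = 13^4 · 13^2 · 13^1 ≡ 5 · 51 · 13 ≡ 11 (mod 59).
So M = 11. Alice computes K = M^15 mod 59.
11^1 ≡ 11 (mod 59)
11^2 = (11^1)^2 ≡ 11^2 = 121 ≡ 3 (mod 59)
11^4 = (11^2)^2 ≡ 3^2 = 9 ≡ 9 (mod 59)
11^8 = (11^4)^2 ≡ 9^2 = 81 ≡ 22 (mod 59)
11^15 = 11^8 · 11^4 · 11^2 · 11^1 ≡ 22 · 9 · 3 · 11 ≡ 44 (mod 59).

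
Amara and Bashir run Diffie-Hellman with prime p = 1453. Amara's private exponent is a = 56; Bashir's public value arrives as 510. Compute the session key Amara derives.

161

Shared key K = 510^56 mod 1453.
510^1 ≡ 510 (mod 1453)
510^2 = (510^1)^2 ≡ 510^2 = 260100 ≡ 13 (mod 1453)
510^4 = (510^2)^2 ≡ 13^2 = 169 ≡ 169 (mod 1453)
510^8 = (510^4)^2 ≡ 169^2 = 28561 ≡ 954 (mod 1453)
510^16 = (510^8)^2 ≡ 954^2 = 910116 ≡ 538 (mod 1453)
510^32 = (510^16)^2 ≡ 538^2 = 289444 ≡ 297 (mod 1453)
510^56 = 510^32 · 510^16 · 510^8 ≡ 297 · 538 · 954 ≡ 161 (mod 1453).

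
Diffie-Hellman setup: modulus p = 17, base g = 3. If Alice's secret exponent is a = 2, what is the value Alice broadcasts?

Public value = 3^{2} \pmod{17}.
3^1 ≡ 3 (mod 17)
3^2 = (3^1)^2 ≡ 3^2 = 9 ≡ 9 (mod 17)

9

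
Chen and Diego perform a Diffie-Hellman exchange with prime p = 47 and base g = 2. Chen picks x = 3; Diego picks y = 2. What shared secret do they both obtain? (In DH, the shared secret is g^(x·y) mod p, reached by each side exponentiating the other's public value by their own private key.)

17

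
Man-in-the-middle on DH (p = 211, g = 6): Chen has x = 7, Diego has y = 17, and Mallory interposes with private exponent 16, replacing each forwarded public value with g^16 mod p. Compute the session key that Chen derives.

Chen receives Mallory's public value M = 6^16 mod 211 instead of the honest one.
6^1 ≡ 6 (mod 211)
6^2 = (6^1)^2 ≡ 6^2 = 36 ≡ 36 (mod 211)
6^4 = (6^2)^2 ≡ 36^2 = 1296 ≡ 30 (mod 211)
6^8 = (6^4)^2 ≡ 30^2 = 900 ≡ 56 (mod 211)
6^16 = (6^8)^2 ≡ 56^2 = 3136 ≡ 182 (mod 211)
So M = 182. Chen computes K = M^7 mod 211.
182^1 ≡ 182 (mod 211)
182^2 = (182^1)^2 ≡ 182^2 = 33124 ≡ 208 (mod 211)
182^4 = (182^2)^2 ≡ 208^2 = 43264 ≡ 9 (mod 211)
182^7 = 182^4 · 182^2 · 182^1 ≡ 9 · 208 · 182 ≡ 150 (mod 211).

150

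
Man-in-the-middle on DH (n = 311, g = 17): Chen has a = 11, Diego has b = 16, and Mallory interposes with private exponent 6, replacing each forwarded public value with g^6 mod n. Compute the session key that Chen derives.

8

Chen receives Mallory's public value M = 17^6 mod 311 instead of the honest one.
17^1 ≡ 17 (mod 311)
17^2 = (17^1)^2 ≡ 17^2 = 289 ≡ 289 (mod 311)
17^4 = (17^2)^2 ≡ 289^2 = 83521 ≡ 173 (mod 311)
17^6 = 17^4 · 17^2 ≡ 173 · 289 ≡ 237 (mod 311).
So M = 237. Chen computes K = M^11 mod 311.
237^1 ≡ 237 (mod 311)
237^2 = (237^1)^2 ≡ 237^2 = 56169 ≡ 189 (mod 311)
237^4 = (237^2)^2 ≡ 189^2 = 35721 ≡ 267 (mod 311)
237^8 = (237^4)^2 ≡ 267^2 = 71289 ≡ 70 (mod 311)
237^11 = 237^8 · 237^2 · 237^1 ≡ 70 · 189 · 237 ≡ 8 (mod 311).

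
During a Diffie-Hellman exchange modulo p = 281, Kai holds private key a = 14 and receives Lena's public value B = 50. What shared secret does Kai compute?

232

Shared key K = 50^14 mod 281.
50^1 ≡ 50 (mod 281)
50^2 = (50^1)^2 ≡ 50^2 = 2500 ≡ 252 (mod 281)
50^4 = (50^2)^2 ≡ 252^2 = 63504 ≡ 279 (mod 281)
50^8 = (50^4)^2 ≡ 279^2 = 77841 ≡ 4 (mod 281)
50^14 = 50^8 · 50^4 · 50^2 ≡ 4 · 279 · 252 ≡ 232 (mod 281).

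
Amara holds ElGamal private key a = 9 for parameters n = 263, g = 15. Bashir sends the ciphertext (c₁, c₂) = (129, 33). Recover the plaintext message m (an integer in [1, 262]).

96

Shared mask s = c₁^a mod n = 129^9 mod 263.
129^1 ≡ 129 (mod 263)
129^2 = (129^1)^2 ≡ 129^2 = 16641 ≡ 72 (mod 263)
129^4 = (129^2)^2 ≡ 72^2 = 5184 ≡ 187 (mod 263)
129^8 = (129^4)^2 ≡ 187^2 = 34969 ≡ 253 (mod 263)
129^9 = 129^8 · 129^1 ≡ 253 · 129 ≡ 25 (mod 263).
So s = 25; s⁻¹ ≡ 242 (mod 263).
m = c₂ · s⁻¹ mod 263 = 33 · 242 mod 263 = 96.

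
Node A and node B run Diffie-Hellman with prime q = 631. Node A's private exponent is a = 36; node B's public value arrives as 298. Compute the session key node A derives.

298

Shared key K = 298^36 mod 631.
298^1 ≡ 298 (mod 631)
298^2 = (298^1)^2 ≡ 298^2 = 88804 ≡ 464 (mod 631)
298^4 = (298^2)^2 ≡ 464^2 = 215296 ≡ 125 (mod 631)
298^8 = (298^4)^2 ≡ 125^2 = 15625 ≡ 481 (mod 631)
298^16 = (298^8)^2 ≡ 481^2 = 231361 ≡ 415 (mod 631)
298^32 = (298^16)^2 ≡ 415^2 = 172225 ≡ 593 (mod 631)
298^36 = 298^32 · 298^4 ≡ 593 · 125 ≡ 298 (mod 631).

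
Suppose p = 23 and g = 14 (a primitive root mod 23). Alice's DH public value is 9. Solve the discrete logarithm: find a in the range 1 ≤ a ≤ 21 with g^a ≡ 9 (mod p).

Try successive powers of 14 modulo 23:
14^1 ≡ 14
14^2 ≡ 12
14^3 ≡ 7
14^4 ≡ 6
14^5 ≡ 15
14^6 ≡ 3
14^7 ≡ 19
14^8 ≡ 13
14^9 ≡ 21
14^10 ≡ 18
14^11 ≡ 22
14^12 ≡ 9
Found: a = 12.

12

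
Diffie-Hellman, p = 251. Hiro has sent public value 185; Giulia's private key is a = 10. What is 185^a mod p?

201

Shared key K = 185^10 mod 251.
185^1 ≡ 185 (mod 251)
185^2 = (185^1)^2 ≡ 185^2 = 34225 ≡ 89 (mod 251)
185^4 = (185^2)^2 ≡ 89^2 = 7921 ≡ 140 (mod 251)
185^8 = (185^4)^2 ≡ 140^2 = 19600 ≡ 22 (mod 251)
185^10 = 185^8 · 185^2 ≡ 22 · 89 ≡ 201 (mod 251).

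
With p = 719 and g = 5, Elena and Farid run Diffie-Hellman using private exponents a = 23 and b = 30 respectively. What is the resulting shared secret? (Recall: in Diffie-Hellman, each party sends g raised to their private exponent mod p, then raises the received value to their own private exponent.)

36

Elena sends A = g^a mod p = 5^23 mod 719.
5^1 ≡ 5 (mod 719)
5^2 = (5^1)^2 ≡ 5^2 = 25 ≡ 25 (mod 719)
5^4 = (5^2)^2 ≡ 25^2 = 625 ≡ 625 (mod 719)
5^8 = (5^4)^2 ≡ 625^2 = 390625 ≡ 208 (mod 719)
5^16 = (5^8)^2 ≡ 208^2 = 43264 ≡ 124 (mod 719)
5^23 = 5^16 · 5^4 · 5^2 · 5^1 ≡ 124 · 625 · 25 · 5 ≡ 413 (mod 719).
So A = 413. Farid then computes K = A^b mod p = 413^30 mod 719.
413^1 ≡ 413 (mod 719)
413^2 = (413^1)^2 ≡ 413^2 = 170569 ≡ 166 (mod 719)
413^4 = (413^2)^2 ≡ 166^2 = 27556 ≡ 234 (mod 719)
413^8 = (413^4)^2 ≡ 234^2 = 54756 ≡ 112 (mod 719)
413^16 = (413^8)^2 ≡ 112^2 = 12544 ≡ 321 (mod 719)
413^30 = 413^16 · 413^8 · 413^4 · 413^2 ≡ 321 · 112 · 234 · 166 ≡ 36 (mod 719).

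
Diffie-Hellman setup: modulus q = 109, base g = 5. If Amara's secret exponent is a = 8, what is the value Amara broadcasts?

Public value = 5^8 (mod 109).
5^1 ≡ 5 (mod 109)
5^2 = (5^1)^2 ≡ 5^2 = 25 ≡ 25 (mod 109)
5^4 = (5^2)^2 ≡ 25^2 = 625 ≡ 80 (mod 109)
5^8 = (5^4)^2 ≡ 80^2 = 6400 ≡ 78 (mod 109)

78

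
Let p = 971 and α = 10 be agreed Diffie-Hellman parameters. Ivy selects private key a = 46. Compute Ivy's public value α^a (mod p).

Public value = 10^46 (mod 971).
10^1 ≡ 10 (mod 971)
10^2 = (10^1)^2 ≡ 10^2 = 100 ≡ 100 (mod 971)
10^4 = (10^2)^2 ≡ 100^2 = 10000 ≡ 290 (mod 971)
10^8 = (10^4)^2 ≡ 290^2 = 84100 ≡ 594 (mod 971)
10^16 = (10^8)^2 ≡ 594^2 = 352836 ≡ 363 (mod 971)
10^32 = (10^16)^2 ≡ 363^2 = 131769 ≡ 684 (mod 971)
10^46 = 10^32 · 10^8 · 10^4 · 10^2 ≡ 684 · 594 · 290 · 100 ≡ 36 (mod 971).

36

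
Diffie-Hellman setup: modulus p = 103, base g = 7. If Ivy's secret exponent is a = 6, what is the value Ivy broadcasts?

Public value = 7^6 mod 103.
7^1 ≡ 7 (mod 103)
7^2 = (7^1)^2 ≡ 7^2 = 49 ≡ 49 (mod 103)
7^4 = (7^2)^2 ≡ 49^2 = 2401 ≡ 32 (mod 103)
7^6 = 7^4 · 7^2 ≡ 32 · 49 ≡ 23 (mod 103).

23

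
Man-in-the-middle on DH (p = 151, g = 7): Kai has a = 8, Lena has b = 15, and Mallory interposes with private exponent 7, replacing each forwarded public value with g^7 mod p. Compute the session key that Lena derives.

Lena receives Mallory's public value M = 7^7 mod 151 instead of the honest one.
7^1 ≡ 7 (mod 151)
7^2 = (7^1)^2 ≡ 7^2 = 49 ≡ 49 (mod 151)
7^4 = (7^2)^2 ≡ 49^2 = 2401 ≡ 136 (mod 151)
7^7 = 7^4 · 7^2 · 7^1 ≡ 136 · 49 · 7 ≡ 140 (mod 151).
So M = 140. Lena computes K = M^15 mod 151.
140^1 ≡ 140 (mod 151)
140^2 = (140^1)^2 ≡ 140^2 = 19600 ≡ 121 (mod 151)
140^4 = (140^2)^2 ≡ 121^2 = 14641 ≡ 145 (mod 151)
140^8 = (140^4)^2 ≡ 145^2 = 21025 ≡ 36 (mod 151)
140^15 = 140^8 · 140^4 · 140^2 · 140^1 ≡ 36 · 145 · 121 · 140 ≡ 143 (mod 151).

143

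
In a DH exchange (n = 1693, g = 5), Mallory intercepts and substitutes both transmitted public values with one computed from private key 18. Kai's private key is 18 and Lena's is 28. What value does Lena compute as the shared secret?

196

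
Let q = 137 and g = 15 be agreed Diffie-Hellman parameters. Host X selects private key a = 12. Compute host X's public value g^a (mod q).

60

Public value = 15^12 (mod 137).
15^1 ≡ 15 (mod 137)
15^2 = (15^1)^2 ≡ 15^2 = 225 ≡ 88 (mod 137)
15^4 = (15^2)^2 ≡ 88^2 = 7744 ≡ 72 (mod 137)
15^8 = (15^4)^2 ≡ 72^2 = 5184 ≡ 115 (mod 137)
15^12 = 15^8 · 15^4 ≡ 115 · 72 ≡ 60 (mod 137).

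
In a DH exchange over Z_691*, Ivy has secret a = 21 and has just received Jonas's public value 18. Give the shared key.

Shared key K = 18^21 mod 691.
18^1 ≡ 18 (mod 691)
18^2 = (18^1)^2 ≡ 18^2 = 324 ≡ 324 (mod 691)
18^4 = (18^2)^2 ≡ 324^2 = 104976 ≡ 635 (mod 691)
18^8 = (18^4)^2 ≡ 635^2 = 403225 ≡ 372 (mod 691)
18^16 = (18^8)^2 ≡ 372^2 = 138384 ≡ 184 (mod 691)
18^21 = 18^16 · 18^4 · 18^1 ≡ 184 · 635 · 18 ≡ 407 (mod 691).

407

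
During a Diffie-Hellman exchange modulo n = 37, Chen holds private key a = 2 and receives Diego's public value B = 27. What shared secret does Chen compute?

26

Shared key K = 27^2 mod 37.
27^1 ≡ 27 (mod 37)
27^2 = (27^1)^2 ≡ 27^2 = 729 ≡ 26 (mod 37)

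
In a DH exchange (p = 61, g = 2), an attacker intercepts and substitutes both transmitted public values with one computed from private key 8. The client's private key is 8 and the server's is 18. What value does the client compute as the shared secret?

16

The client receives an attacker's public value M = 2^8 mod 61 instead of the honest one.
2^1 ≡ 2 (mod 61)
2^2 = (2^1)^2 ≡ 2^2 = 4 ≡ 4 (mod 61)
2^4 = (2^2)^2 ≡ 4^2 = 16 ≡ 16 (mod 61)
2^8 = (2^4)^2 ≡ 16^2 = 256 ≡ 12 (mod 61)
So M = 12. The client computes K = M^8 mod 61.
12^1 ≡ 12 (mod 61)
12^2 = (12^1)^2 ≡ 12^2 = 144 ≡ 22 (mod 61)
12^4 = (12^2)^2 ≡ 22^2 = 484 ≡ 57 (mod 61)
12^8 = (12^4)^2 ≡ 57^2 = 3249 ≡ 16 (mod 61)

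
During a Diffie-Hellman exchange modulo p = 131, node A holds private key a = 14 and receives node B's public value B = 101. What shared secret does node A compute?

94

Shared key K = 101^14 mod 131.
101^1 ≡ 101 (mod 131)
101^2 = (101^1)^2 ≡ 101^2 = 10201 ≡ 114 (mod 131)
101^4 = (101^2)^2 ≡ 114^2 = 12996 ≡ 27 (mod 131)
101^8 = (101^4)^2 ≡ 27^2 = 729 ≡ 74 (mod 131)
101^14 = 101^8 · 101^4 · 101^2 ≡ 74 · 27 · 114 ≡ 94 (mod 131).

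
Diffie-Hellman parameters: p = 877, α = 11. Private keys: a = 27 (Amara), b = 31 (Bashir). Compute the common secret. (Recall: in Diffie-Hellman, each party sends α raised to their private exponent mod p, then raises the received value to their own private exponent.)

Amara sends A = α^a mod p = 11^27 mod 877.
11^1 ≡ 11 (mod 877)
11^2 = (11^1)^2 ≡ 11^2 = 121 ≡ 121 (mod 877)
11^4 = (11^2)^2 ≡ 121^2 = 14641 ≡ 609 (mod 877)
11^8 = (11^4)^2 ≡ 609^2 = 370881 ≡ 787 (mod 877)
11^16 = (11^8)^2 ≡ 787^2 = 619369 ≡ 207 (mod 877)
11^27 = 11^16 · 11^8 · 11^2 · 11^1 ≡ 207 · 787 · 121 · 11 ≡ 645 (mod 877).
So A = 645. Bashir then computes K = A^b mod p = 645^31 mod 877.
645^1 ≡ 645 (mod 877)
645^2 = (645^1)^2 ≡ 645^2 = 416025 ≡ 327 (mod 877)
645^4 = (645^2)^2 ≡ 327^2 = 106929 ≡ 812 (mod 877)
645^8 = (645^4)^2 ≡ 812^2 = 659344 ≡ 717 (mod 877)
645^16 = (645^8)^2 ≡ 717^2 = 514089 ≡ 167 (mod 877)
645^31 = 645^16 · 645^8 · 645^4 · 645^2 · 645^1 ≡ 167 · 717 · 812 · 327 · 645 ≡ 564 (mod 877).

564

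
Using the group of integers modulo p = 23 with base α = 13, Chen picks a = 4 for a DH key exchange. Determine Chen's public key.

Public value = 13^4 mod 23.
13^1 ≡ 13 (mod 23)
13^2 = (13^1)^2 ≡ 13^2 = 169 ≡ 8 (mod 23)
13^4 = (13^2)^2 ≡ 8^2 = 64 ≡ 18 (mod 23)

18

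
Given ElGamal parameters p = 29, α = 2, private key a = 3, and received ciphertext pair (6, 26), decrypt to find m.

Shared mask s = c₁^a mod p = 6^3 mod 29.
6^1 ≡ 6 (mod 29)
6^2 = (6^1)^2 ≡ 6^2 = 36 ≡ 7 (mod 29)
6^3 = 6^2 · 6^1 ≡ 7 · 6 ≡ 13 (mod 29).
So s = 13; s⁻¹ ≡ 9 (mod 29).
m = c₂ · s⁻¹ mod 29 = 26 · 9 mod 29 = 2.

2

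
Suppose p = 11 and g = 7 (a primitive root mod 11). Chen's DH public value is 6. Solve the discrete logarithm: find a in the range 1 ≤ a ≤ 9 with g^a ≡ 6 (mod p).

7

Try successive powers of 7 modulo 11:
7^1 ≡ 7
7^2 ≡ 5
7^3 ≡ 2
7^4 ≡ 3
7^5 ≡ 10
7^6 ≡ 4
7^7 ≡ 6
Found: a = 7.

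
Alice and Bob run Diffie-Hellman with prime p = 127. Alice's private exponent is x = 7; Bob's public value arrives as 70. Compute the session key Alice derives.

103

Shared key K = 70^7 mod 127.
70^1 ≡ 70 (mod 127)
70^2 = (70^1)^2 ≡ 70^2 = 4900 ≡ 74 (mod 127)
70^4 = (70^2)^2 ≡ 74^2 = 5476 ≡ 15 (mod 127)
70^7 = 70^4 · 70^2 · 70^1 ≡ 15 · 74 · 70 ≡ 103 (mod 127).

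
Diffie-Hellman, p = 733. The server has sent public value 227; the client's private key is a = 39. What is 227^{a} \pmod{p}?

135

Shared key K = 227^39 mod 733.
227^1 ≡ 227 (mod 733)
227^2 = (227^1)^2 ≡ 227^2 = 51529 ≡ 219 (mod 733)
227^4 = (227^2)^2 ≡ 219^2 = 47961 ≡ 316 (mod 733)
227^8 = (227^4)^2 ≡ 316^2 = 99856 ≡ 168 (mod 733)
227^16 = (227^8)^2 ≡ 168^2 = 28224 ≡ 370 (mod 733)
227^32 = (227^16)^2 ≡ 370^2 = 136900 ≡ 562 (mod 733)
227^39 = 227^32 · 227^4 · 227^2 · 227^1 ≡ 562 · 316 · 219 · 227 ≡ 135 (mod 733).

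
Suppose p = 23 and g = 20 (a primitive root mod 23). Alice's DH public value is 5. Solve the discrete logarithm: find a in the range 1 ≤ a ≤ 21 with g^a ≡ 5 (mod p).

9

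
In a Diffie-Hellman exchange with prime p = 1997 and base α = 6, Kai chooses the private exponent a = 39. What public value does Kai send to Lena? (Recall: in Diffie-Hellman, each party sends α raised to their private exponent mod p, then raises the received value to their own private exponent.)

814

Public value = 6^39 mod 1997.
6^1 ≡ 6 (mod 1997)
6^2 = (6^1)^2 ≡ 6^2 = 36 ≡ 36 (mod 1997)
6^4 = (6^2)^2 ≡ 36^2 = 1296 ≡ 1296 (mod 1997)
6^8 = (6^4)^2 ≡ 1296^2 = 1679616 ≡ 139 (mod 1997)
6^16 = (6^8)^2 ≡ 139^2 = 19321 ≡ 1348 (mod 1997)
6^32 = (6^16)^2 ≡ 1348^2 = 1817104 ≡ 1831 (mod 1997)
6^39 = 6^32 · 6^4 · 6^2 · 6^1 ≡ 1831 · 1296 · 36 · 6 ≡ 814 (mod 1997).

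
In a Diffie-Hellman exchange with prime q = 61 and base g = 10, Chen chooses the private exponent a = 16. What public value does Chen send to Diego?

12

Public value = 10^16 mod 61.
10^1 ≡ 10 (mod 61)
10^2 = (10^1)^2 ≡ 10^2 = 100 ≡ 39 (mod 61)
10^4 = (10^2)^2 ≡ 39^2 = 1521 ≡ 57 (mod 61)
10^8 = (10^4)^2 ≡ 57^2 = 3249 ≡ 16 (mod 61)
10^16 = (10^8)^2 ≡ 16^2 = 256 ≡ 12 (mod 61)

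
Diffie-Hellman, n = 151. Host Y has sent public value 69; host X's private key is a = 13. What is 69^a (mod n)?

Shared key K = 69^13 mod 151.
69^1 ≡ 69 (mod 151)
69^2 = (69^1)^2 ≡ 69^2 = 4761 ≡ 80 (mod 151)
69^4 = (69^2)^2 ≡ 80^2 = 6400 ≡ 58 (mod 151)
69^8 = (69^4)^2 ≡ 58^2 = 3364 ≡ 42 (mod 151)
69^13 = 69^8 · 69^4 · 69^1 ≡ 42 · 58 · 69 ≡ 21 (mod 151).

21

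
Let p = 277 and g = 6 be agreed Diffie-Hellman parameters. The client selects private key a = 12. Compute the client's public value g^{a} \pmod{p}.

Public value = 6^{12} \pmod{277}.
6^1 ≡ 6 (mod 277)
6^2 = (6^1)^2 ≡ 6^2 = 36 ≡ 36 (mod 277)
6^4 = (6^2)^2 ≡ 36^2 = 1296 ≡ 188 (mod 277)
6^8 = (6^4)^2 ≡ 188^2 = 35344 ≡ 165 (mod 277)
6^12 = 6^8 · 6^4 ≡ 165 · 188 ≡ 273 (mod 277).

273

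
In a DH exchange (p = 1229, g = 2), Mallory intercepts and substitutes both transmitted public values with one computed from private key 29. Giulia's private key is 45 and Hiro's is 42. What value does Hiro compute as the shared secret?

Hiro receives Mallory's public value M = 2^29 mod 1229 instead of the honest one.
2^1 ≡ 2 (mod 1229)
2^2 = (2^1)^2 ≡ 2^2 = 4 ≡ 4 (mod 1229)
2^4 = (2^2)^2 ≡ 4^2 = 16 ≡ 16 (mod 1229)
2^8 = (2^4)^2 ≡ 16^2 = 256 ≡ 256 (mod 1229)
2^16 = (2^8)^2 ≡ 256^2 = 65536 ≡ 399 (mod 1229)
2^29 = 2^16 · 2^8 · 2^4 · 2^1 ≡ 399 · 256 · 16 · 2 ≡ 697 (mod 1229).
So M = 697. Hiro computes K = M^42 mod 1229.
697^1 ≡ 697 (mod 1229)
697^2 = (697^1)^2 ≡ 697^2 = 485809 ≡ 354 (mod 1229)
697^4 = (697^2)^2 ≡ 354^2 = 125316 ≡ 1187 (mod 1229)
697^8 = (697^4)^2 ≡ 1187^2 = 1408969 ≡ 535 (mod 1229)
697^16 = (697^8)^2 ≡ 535^2 = 286225 ≡ 1097 (mod 1229)
697^32 = (697^16)^2 ≡ 1097^2 = 1203409 ≡ 218 (mod 1229)
697^42 = 697^32 · 697^8 · 697^2 ≡ 218 · 535 · 354 ≡ 1223 (mod 1229).

1223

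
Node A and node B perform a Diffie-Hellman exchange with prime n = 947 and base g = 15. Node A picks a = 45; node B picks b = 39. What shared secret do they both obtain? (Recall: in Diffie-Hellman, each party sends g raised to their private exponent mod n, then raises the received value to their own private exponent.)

Node A sends A = g^a mod n = 15^45 mod 947.
15^1 ≡ 15 (mod 947)
15^2 = (15^1)^2 ≡ 15^2 = 225 ≡ 225 (mod 947)
15^4 = (15^2)^2 ≡ 225^2 = 50625 ≡ 434 (mod 947)
15^8 = (15^4)^2 ≡ 434^2 = 188356 ≡ 850 (mod 947)
15^16 = (15^8)^2 ≡ 850^2 = 722500 ≡ 886 (mod 947)
15^32 = (15^16)^2 ≡ 886^2 = 784996 ≡ 880 (mod 947)
15^45 = 15^32 · 15^8 · 15^4 · 15^1 ≡ 880 · 850 · 434 · 15 ≡ 318 (mod 947).
So A = 318. Node B then computes K = A^b mod n = 318^39 mod 947.
318^1 ≡ 318 (mod 947)
318^2 = (318^1)^2 ≡ 318^2 = 101124 ≡ 742 (mod 947)
318^4 = (318^2)^2 ≡ 742^2 = 550564 ≡ 357 (mod 947)
318^8 = (318^4)^2 ≡ 357^2 = 127449 ≡ 551 (mod 947)
318^16 = (318^8)^2 ≡ 551^2 = 303601 ≡ 561 (mod 947)
318^32 = (318^16)^2 ≡ 561^2 = 314721 ≡ 317 (mod 947)
318^39 = 318^32 · 318^4 · 318^2 · 318^1 ≡ 317 · 357 · 742 · 318 ≡ 856 (mod 947).

856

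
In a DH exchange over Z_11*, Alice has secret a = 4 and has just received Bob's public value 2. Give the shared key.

5

Shared key K = 2^4 mod 11.
2^1 ≡ 2 (mod 11)
2^2 = (2^1)^2 ≡ 2^2 = 4 ≡ 4 (mod 11)
2^4 = (2^2)^2 ≡ 4^2 = 16 ≡ 5 (mod 11)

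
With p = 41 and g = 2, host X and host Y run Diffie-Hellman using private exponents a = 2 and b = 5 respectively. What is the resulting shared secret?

Host Y sends B = g^b mod p = 2^5 mod 41.
2^1 ≡ 2 (mod 41)
2^2 = (2^1)^2 ≡ 2^2 = 4 ≡ 4 (mod 41)
2^4 = (2^2)^2 ≡ 4^2 = 16 ≡ 16 (mod 41)
2^5 = 2^4 · 2^1 ≡ 16 · 2 ≡ 32 (mod 41).
So B = 32. Host X then computes K = B^a mod p = 32^2 mod 41.
32^1 ≡ 32 (mod 41)
32^2 = (32^1)^2 ≡ 32^2 = 1024 ≡ 40 (mod 41)

40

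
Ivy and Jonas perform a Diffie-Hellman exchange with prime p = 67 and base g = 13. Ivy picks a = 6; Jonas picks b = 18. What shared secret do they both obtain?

Jonas sends B = g^b mod p = 13^18 mod 67.
13^1 ≡ 13 (mod 67)
13^2 = (13^1)^2 ≡ 13^2 = 169 ≡ 35 (mod 67)
13^4 = (13^2)^2 ≡ 35^2 = 1225 ≡ 19 (mod 67)
13^8 = (13^4)^2 ≡ 19^2 = 361 ≡ 26 (mod 67)
13^16 = (13^8)^2 ≡ 26^2 = 676 ≡ 6 (mod 67)
13^18 = 13^16 · 13^2 ≡ 6 · 35 ≡ 9 (mod 67).
So B = 9. Ivy then computes K = B^a mod p = 9^6 mod 67.
9^1 ≡ 9 (mod 67)
9^2 = (9^1)^2 ≡ 9^2 = 81 ≡ 14 (mod 67)
9^4 = (9^2)^2 ≡ 14^2 = 196 ≡ 62 (mod 67)
9^6 = 9^4 · 9^2 ≡ 62 · 14 ≡ 64 (mod 67).

64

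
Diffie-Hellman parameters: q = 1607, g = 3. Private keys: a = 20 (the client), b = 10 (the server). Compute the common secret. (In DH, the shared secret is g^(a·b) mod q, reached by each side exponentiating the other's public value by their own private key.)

The client sends A = g^a mod q = 3^20 mod 1607.
3^1 ≡ 3 (mod 1607)
3^2 = (3^1)^2 ≡ 3^2 = 9 ≡ 9 (mod 1607)
3^4 = (3^2)^2 ≡ 9^2 = 81 ≡ 81 (mod 1607)
3^8 = (3^4)^2 ≡ 81^2 = 6561 ≡ 133 (mod 1607)
3^16 = (3^8)^2 ≡ 133^2 = 17689 ≡ 12 (mod 1607)
3^20 = 3^16 · 3^4 ≡ 12 · 81 ≡ 972 (mod 1607).
So A = 972. The server then computes K = A^b mod q = 972^10 mod 1607.
972^1 ≡ 972 (mod 1607)
972^2 = (972^1)^2 ≡ 972^2 = 944784 ≡ 1475 (mod 1607)
972^4 = (972^2)^2 ≡ 1475^2 = 2175625 ≡ 1354 (mod 1607)
972^8 = (972^4)^2 ≡ 1354^2 = 1833316 ≡ 1336 (mod 1607)
972^10 = 972^8 · 972^2 ≡ 1336 · 1475 ≡ 418 (mod 1607).

418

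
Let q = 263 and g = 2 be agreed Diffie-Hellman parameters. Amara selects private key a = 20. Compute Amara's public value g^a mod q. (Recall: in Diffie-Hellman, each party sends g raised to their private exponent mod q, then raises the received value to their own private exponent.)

258

Public value = 2^20 mod 263.
2^1 ≡ 2 (mod 263)
2^2 = (2^1)^2 ≡ 2^2 = 4 ≡ 4 (mod 263)
2^4 = (2^2)^2 ≡ 4^2 = 16 ≡ 16 (mod 263)
2^8 = (2^4)^2 ≡ 16^2 = 256 ≡ 256 (mod 263)
2^16 = (2^8)^2 ≡ 256^2 = 65536 ≡ 49 (mod 263)
2^20 = 2^16 · 2^4 ≡ 49 · 16 ≡ 258 (mod 263).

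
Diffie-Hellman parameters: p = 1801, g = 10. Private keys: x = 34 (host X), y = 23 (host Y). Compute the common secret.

Host X sends A = g^x mod p = 10^34 mod 1801.
10^1 ≡ 10 (mod 1801)
10^2 = (10^1)^2 ≡ 10^2 = 100 ≡ 100 (mod 1801)
10^4 = (10^2)^2 ≡ 100^2 = 10000 ≡ 995 (mod 1801)
10^8 = (10^4)^2 ≡ 995^2 = 990025 ≡ 1276 (mod 1801)
10^16 = (10^8)^2 ≡ 1276^2 = 1628176 ≡ 72 (mod 1801)
10^32 = (10^16)^2 ≡ 72^2 = 5184 ≡ 1582 (mod 1801)
10^34 = 10^32 · 10^2 ≡ 1582 · 100 ≡ 1513 (mod 1801).
So A = 1513. Host Y then computes K = A^y mod p = 1513^23 mod 1801.
1513^1 ≡ 1513 (mod 1801)
1513^2 = (1513^1)^2 ≡ 1513^2 = 2289169 ≡ 98 (mod 1801)
1513^4 = (1513^2)^2 ≡ 98^2 = 9604 ≡ 599 (mod 1801)
1513^8 = (1513^4)^2 ≡ 599^2 = 358801 ≡ 402 (mod 1801)
1513^16 = (1513^8)^2 ≡ 402^2 = 161604 ≡ 1315 (mod 1801)
1513^23 = 1513^16 · 1513^4 · 1513^2 · 1513^1 ≡ 1315 · 599 · 98 · 1513 ≡ 3 (mod 1801).

3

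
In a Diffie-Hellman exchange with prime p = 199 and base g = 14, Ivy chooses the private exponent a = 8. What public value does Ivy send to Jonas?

81

Public value = 14^8 mod 199.
14^1 ≡ 14 (mod 199)
14^2 = (14^1)^2 ≡ 14^2 = 196 ≡ 196 (mod 199)
14^4 = (14^2)^2 ≡ 196^2 = 38416 ≡ 9 (mod 199)
14^8 = (14^4)^2 ≡ 9^2 = 81 ≡ 81 (mod 199)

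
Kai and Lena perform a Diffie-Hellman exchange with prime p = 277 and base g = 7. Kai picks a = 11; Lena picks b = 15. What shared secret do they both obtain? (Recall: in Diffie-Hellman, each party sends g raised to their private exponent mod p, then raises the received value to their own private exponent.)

146

Kai sends A = g^a mod p = 7^11 mod 277.
7^1 ≡ 7 (mod 277)
7^2 = (7^1)^2 ≡ 7^2 = 49 ≡ 49 (mod 277)
7^4 = (7^2)^2 ≡ 49^2 = 2401 ≡ 185 (mod 277)
7^8 = (7^4)^2 ≡ 185^2 = 34225 ≡ 154 (mod 277)
7^11 = 7^8 · 7^2 · 7^1 ≡ 154 · 49 · 7 ≡ 192 (mod 277).
So A = 192. Lena then computes K = A^b mod p = 192^15 mod 277.
192^1 ≡ 192 (mod 277)
192^2 = (192^1)^2 ≡ 192^2 = 36864 ≡ 23 (mod 277)
192^4 = (192^2)^2 ≡ 23^2 = 529 ≡ 252 (mod 277)
192^8 = (192^4)^2 ≡ 252^2 = 63504 ≡ 71 (mod 277)
192^15 = 192^8 · 192^4 · 192^2 · 192^1 ≡ 71 · 252 · 23 · 192 ≡ 146 (mod 277).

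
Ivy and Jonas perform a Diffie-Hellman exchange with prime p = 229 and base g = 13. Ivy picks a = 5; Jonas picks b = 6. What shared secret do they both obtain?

185

Jonas sends B = g^b mod p = 13^6 mod 229.
13^1 ≡ 13 (mod 229)
13^2 = (13^1)^2 ≡ 13^2 = 169 ≡ 169 (mod 229)
13^4 = (13^2)^2 ≡ 169^2 = 28561 ≡ 165 (mod 229)
13^6 = 13^4 · 13^2 ≡ 165 · 169 ≡ 176 (mod 229).
So B = 176. Ivy then computes K = B^a mod p = 176^5 mod 229.
176^1 ≡ 176 (mod 229)
176^2 = (176^1)^2 ≡ 176^2 = 30976 ≡ 61 (mod 229)
176^4 = (176^2)^2 ≡ 61^2 = 3721 ≡ 57 (mod 229)
176^5 = 176^4 · 176^1 ≡ 57 · 176 ≡ 185 (mod 229).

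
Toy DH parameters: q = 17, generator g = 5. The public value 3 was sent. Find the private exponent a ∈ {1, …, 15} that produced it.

Try successive powers of 5 modulo 17:
5^1 ≡ 5
5^2 ≡ 8
5^3 ≡ 6
5^4 ≡ 13
5^5 ≡ 14
5^6 ≡ 2
5^7 ≡ 10
5^8 ≡ 16
5^9 ≡ 12
5^10 ≡ 9
5^11 ≡ 11
5^12 ≡ 4
5^13 ≡ 3
Found: a = 13.

13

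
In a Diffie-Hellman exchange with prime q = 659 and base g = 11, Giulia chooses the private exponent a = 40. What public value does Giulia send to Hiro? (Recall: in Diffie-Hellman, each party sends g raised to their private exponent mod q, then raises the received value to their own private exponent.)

555

Public value = 11^40 (mod 659).
11^1 ≡ 11 (mod 659)
11^2 = (11^1)^2 ≡ 11^2 = 121 ≡ 121 (mod 659)
11^4 = (11^2)^2 ≡ 121^2 = 14641 ≡ 143 (mod 659)
11^8 = (11^4)^2 ≡ 143^2 = 20449 ≡ 20 (mod 659)
11^16 = (11^8)^2 ≡ 20^2 = 400 ≡ 400 (mod 659)
11^32 = (11^16)^2 ≡ 400^2 = 160000 ≡ 522 (mod 659)
11^40 = 11^32 · 11^8 ≡ 522 · 20 ≡ 555 (mod 659).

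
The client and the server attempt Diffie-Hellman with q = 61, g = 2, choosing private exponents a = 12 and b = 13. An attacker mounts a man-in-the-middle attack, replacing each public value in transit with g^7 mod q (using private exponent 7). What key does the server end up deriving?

The server receives an attacker's public value M = 2^7 mod 61 instead of the honest one.
2^1 ≡ 2 (mod 61)
2^2 = (2^1)^2 ≡ 2^2 = 4 ≡ 4 (mod 61)
2^4 = (2^2)^2 ≡ 4^2 = 16 ≡ 16 (mod 61)
2^7 = 2^4 · 2^2 · 2^1 ≡ 16 · 4 · 2 ≡ 6 (mod 61).
So M = 6. The server computes K = M^13 mod 61.
6^1 ≡ 6 (mod 61)
6^2 = (6^1)^2 ≡ 6^2 = 36 ≡ 36 (mod 61)
6^4 = (6^2)^2 ≡ 36^2 = 1296 ≡ 15 (mod 61)
6^8 = (6^4)^2 ≡ 15^2 = 225 ≡ 42 (mod 61)
6^13 = 6^8 · 6^4 · 6^1 ≡ 42 · 15 · 6 ≡ 59 (mod 61).

59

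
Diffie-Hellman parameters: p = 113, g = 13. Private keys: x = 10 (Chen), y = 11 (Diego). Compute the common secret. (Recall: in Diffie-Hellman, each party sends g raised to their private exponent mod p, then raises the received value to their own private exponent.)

Diego sends B = g^y mod p = 13^11 mod 113.
13^1 ≡ 13 (mod 113)
13^2 = (13^1)^2 ≡ 13^2 = 169 ≡ 56 (mod 113)
13^4 = (13^2)^2 ≡ 56^2 = 3136 ≡ 85 (mod 113)
13^8 = (13^4)^2 ≡ 85^2 = 7225 ≡ 106 (mod 113)
13^11 = 13^8 · 13^2 · 13^1 ≡ 106 · 56 · 13 ≡ 102 (mod 113).
So B = 102. Chen then computes K = B^x mod p = 102^10 mod 113.
102^1 ≡ 102 (mod 113)
102^2 = (102^1)^2 ≡ 102^2 = 10404 ≡ 8 (mod 113)
102^4 = (102^2)^2 ≡ 8^2 = 64 ≡ 64 (mod 113)
102^8 = (102^4)^2 ≡ 64^2 = 4096 ≡ 28 (mod 113)
102^10 = 102^8 · 102^2 ≡ 28 · 8 ≡ 111 (mod 113).

111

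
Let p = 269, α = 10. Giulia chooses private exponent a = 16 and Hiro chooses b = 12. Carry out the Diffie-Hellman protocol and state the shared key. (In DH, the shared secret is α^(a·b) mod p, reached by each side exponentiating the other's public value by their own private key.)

53

Hiro sends B = α^b mod p = 10^12 mod 269.
10^1 ≡ 10 (mod 269)
10^2 = (10^1)^2 ≡ 10^2 = 100 ≡ 100 (mod 269)
10^4 = (10^2)^2 ≡ 100^2 = 10000 ≡ 47 (mod 269)
10^8 = (10^4)^2 ≡ 47^2 = 2209 ≡ 57 (mod 269)
10^12 = 10^8 · 10^4 ≡ 57 · 47 ≡ 258 (mod 269).
So B = 258. Giulia then computes K = B^a mod p = 258^16 mod 269.
258^1 ≡ 258 (mod 269)
258^2 = (258^1)^2 ≡ 258^2 = 66564 ≡ 121 (mod 269)
258^4 = (258^2)^2 ≡ 121^2 = 14641 ≡ 115 (mod 269)
258^8 = (258^4)^2 ≡ 115^2 = 13225 ≡ 44 (mod 269)
258^16 = (258^8)^2 ≡ 44^2 = 1936 ≡ 53 (mod 269)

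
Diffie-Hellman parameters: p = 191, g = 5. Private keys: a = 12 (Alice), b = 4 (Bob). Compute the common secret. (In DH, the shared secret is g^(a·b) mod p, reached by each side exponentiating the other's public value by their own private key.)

177

Alice sends A = g^a mod p = 5^12 mod 191.
5^1 ≡ 5 (mod 191)
5^2 = (5^1)^2 ≡ 5^2 = 25 ≡ 25 (mod 191)
5^4 = (5^2)^2 ≡ 25^2 = 625 ≡ 52 (mod 191)
5^8 = (5^4)^2 ≡ 52^2 = 2704 ≡ 30 (mod 191)
5^12 = 5^8 · 5^4 ≡ 30 · 52 ≡ 32 (mod 191).
So A = 32. Bob then computes K = A^b mod p = 32^4 mod 191.
32^1 ≡ 32 (mod 191)
32^2 = (32^1)^2 ≡ 32^2 = 1024 ≡ 69 (mod 191)
32^4 = (32^2)^2 ≡ 69^2 = 4761 ≡ 177 (mod 191)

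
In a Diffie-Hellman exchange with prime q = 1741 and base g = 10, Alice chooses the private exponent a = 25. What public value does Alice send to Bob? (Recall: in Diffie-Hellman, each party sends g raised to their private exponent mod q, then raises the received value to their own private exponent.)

Public value = 10^25 mod 1741.
10^1 ≡ 10 (mod 1741)
10^2 = (10^1)^2 ≡ 10^2 = 100 ≡ 100 (mod 1741)
10^4 = (10^2)^2 ≡ 100^2 = 10000 ≡ 1295 (mod 1741)
10^8 = (10^4)^2 ≡ 1295^2 = 1677025 ≡ 442 (mod 1741)
10^16 = (10^8)^2 ≡ 442^2 = 195364 ≡ 372 (mod 1741)
10^25 = 10^16 · 10^8 · 10^1 ≡ 372 · 442 · 10 ≡ 736 (mod 1741).

736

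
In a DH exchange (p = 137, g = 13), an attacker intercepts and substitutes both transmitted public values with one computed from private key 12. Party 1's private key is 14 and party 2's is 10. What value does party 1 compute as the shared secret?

Party 1 receives an attacker's public value M = 13^12 mod 137 instead of the honest one.
13^1 ≡ 13 (mod 137)
13^2 = (13^1)^2 ≡ 13^2 = 169 ≡ 32 (mod 137)
13^4 = (13^2)^2 ≡ 32^2 = 1024 ≡ 65 (mod 137)
13^8 = (13^4)^2 ≡ 65^2 = 4225 ≡ 115 (mod 137)
13^12 = 13^8 · 13^4 ≡ 115 · 65 ≡ 77 (mod 137).
So M = 77. Party 1 computes K = M^14 mod 137.
77^1 ≡ 77 (mod 137)
77^2 = (77^1)^2 ≡ 77^2 = 5929 ≡ 38 (mod 137)
77^4 = (77^2)^2 ≡ 38^2 = 1444 ≡ 74 (mod 137)
77^8 = (77^4)^2 ≡ 74^2 = 5476 ≡ 133 (mod 137)
77^14 = 77^8 · 77^4 · 77^2 ≡ 133 · 74 · 38 ≡ 123 (mod 137).

123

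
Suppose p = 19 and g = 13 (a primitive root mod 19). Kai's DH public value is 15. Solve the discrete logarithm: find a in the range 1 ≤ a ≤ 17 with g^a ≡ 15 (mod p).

13

Try successive powers of 13 modulo 19:
13^1 ≡ 13
13^2 ≡ 17
13^3 ≡ 12
13^4 ≡ 4
13^5 ≡ 14
13^6 ≡ 11
13^7 ≡ 10
13^8 ≡ 16
13^9 ≡ 18
13^10 ≡ 6
13^11 ≡ 2
13^12 ≡ 7
13^13 ≡ 15
Found: a = 13.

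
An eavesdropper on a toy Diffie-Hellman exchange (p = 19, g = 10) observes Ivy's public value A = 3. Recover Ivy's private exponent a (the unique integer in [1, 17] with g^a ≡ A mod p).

5

Try successive powers of 10 modulo 19:
10^1 ≡ 10
10^2 ≡ 5
10^3 ≡ 12
10^4 ≡ 6
10^5 ≡ 3
Found: a = 5.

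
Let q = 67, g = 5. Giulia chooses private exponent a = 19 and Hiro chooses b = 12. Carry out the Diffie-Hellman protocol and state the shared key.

Giulia sends A = g^a mod q = 5^19 mod 67.
5^1 ≡ 5 (mod 67)
5^2 = (5^1)^2 ≡ 5^2 = 25 ≡ 25 (mod 67)
5^4 = (5^2)^2 ≡ 25^2 = 625 ≡ 22 (mod 67)
5^8 = (5^4)^2 ≡ 22^2 = 484 ≡ 15 (mod 67)
5^16 = (5^8)^2 ≡ 15^2 = 225 ≡ 24 (mod 67)
5^19 = 5^16 · 5^2 · 5^1 ≡ 24 · 25 · 5 ≡ 52 (mod 67).
So A = 52. Hiro then computes K = A^b mod q = 52^12 mod 67.
52^1 ≡ 52 (mod 67)
52^2 = (52^1)^2 ≡ 52^2 = 2704 ≡ 24 (mod 67)
52^4 = (52^2)^2 ≡ 24^2 = 576 ≡ 40 (mod 67)
52^8 = (52^4)^2 ≡ 40^2 = 1600 ≡ 59 (mod 67)
52^12 = 52^8 · 52^4 ≡ 59 · 40 ≡ 15 (mod 67).

15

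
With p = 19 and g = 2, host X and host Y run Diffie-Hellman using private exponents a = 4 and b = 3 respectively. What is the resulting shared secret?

11

Host Y sends B = g^b mod p = 2^3 mod 19.
2^1 ≡ 2 (mod 19)
2^2 = (2^1)^2 ≡ 2^2 = 4 ≡ 4 (mod 19)
2^3 = 2^2 · 2^1 ≡ 4 · 2 ≡ 8 (mod 19).
So B = 8. Host X then computes K = B^a mod p = 8^4 mod 19.
8^1 ≡ 8 (mod 19)
8^2 = (8^1)^2 ≡ 8^2 = 64 ≡ 7 (mod 19)
8^4 = (8^2)^2 ≡ 7^2 = 49 ≡ 11 (mod 19)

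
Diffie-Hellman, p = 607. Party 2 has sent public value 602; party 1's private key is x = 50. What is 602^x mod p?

87

Shared key K = 602^50 mod 607.
602^1 ≡ 602 (mod 607)
602^2 = (602^1)^2 ≡ 602^2 = 362404 ≡ 25 (mod 607)
602^4 = (602^2)^2 ≡ 25^2 = 625 ≡ 18 (mod 607)
602^8 = (602^4)^2 ≡ 18^2 = 324 ≡ 324 (mod 607)
602^16 = (602^8)^2 ≡ 324^2 = 104976 ≡ 572 (mod 607)
602^32 = (602^16)^2 ≡ 572^2 = 327184 ≡ 11 (mod 607)
602^50 = 602^32 · 602^16 · 602^2 ≡ 11 · 572 · 25 ≡ 87 (mod 607).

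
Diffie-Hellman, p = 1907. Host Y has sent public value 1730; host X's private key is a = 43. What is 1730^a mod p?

Shared key K = 1730^43 mod 1907.
1730^1 ≡ 1730 (mod 1907)
1730^2 = (1730^1)^2 ≡ 1730^2 = 2992900 ≡ 817 (mod 1907)
1730^4 = (1730^2)^2 ≡ 817^2 = 667489 ≡ 39 (mod 1907)
1730^8 = (1730^4)^2 ≡ 39^2 = 1521 ≡ 1521 (mod 1907)
1730^16 = (1730^8)^2 ≡ 1521^2 = 2313441 ≡ 250 (mod 1907)
1730^32 = (1730^16)^2 ≡ 250^2 = 62500 ≡ 1476 (mod 1907)
1730^43 = 1730^32 · 1730^8 · 1730^2 · 1730^1 ≡ 1476 · 1521 · 817 · 1730 ≡ 772 (mod 1907).

772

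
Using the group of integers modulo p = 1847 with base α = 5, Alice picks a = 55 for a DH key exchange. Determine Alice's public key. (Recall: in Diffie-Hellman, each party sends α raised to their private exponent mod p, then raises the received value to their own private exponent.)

907

Public value = 5^55 (mod 1847).
5^1 ≡ 5 (mod 1847)
5^2 = (5^1)^2 ≡ 5^2 = 25 ≡ 25 (mod 1847)
5^4 = (5^2)^2 ≡ 25^2 = 625 ≡ 625 (mod 1847)
5^8 = (5^4)^2 ≡ 625^2 = 390625 ≡ 908 (mod 1847)
5^16 = (5^8)^2 ≡ 908^2 = 824464 ≡ 702 (mod 1847)
5^32 = (5^16)^2 ≡ 702^2 = 492804 ≡ 1502 (mod 1847)
5^55 = 5^32 · 5^16 · 5^4 · 5^2 · 5^1 ≡ 1502 · 702 · 625 · 25 · 5 ≡ 907 (mod 1847).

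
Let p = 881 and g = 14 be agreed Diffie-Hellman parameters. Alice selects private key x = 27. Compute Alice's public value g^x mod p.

748

Public value = 14^27 mod 881.
14^1 ≡ 14 (mod 881)
14^2 = (14^1)^2 ≡ 14^2 = 196 ≡ 196 (mod 881)
14^4 = (14^2)^2 ≡ 196^2 = 38416 ≡ 533 (mod 881)
14^8 = (14^4)^2 ≡ 533^2 = 284089 ≡ 407 (mod 881)
14^16 = (14^8)^2 ≡ 407^2 = 165649 ≡ 21 (mod 881)
14^27 = 14^16 · 14^8 · 14^2 · 14^1 ≡ 21 · 407 · 196 · 14 ≡ 748 (mod 881).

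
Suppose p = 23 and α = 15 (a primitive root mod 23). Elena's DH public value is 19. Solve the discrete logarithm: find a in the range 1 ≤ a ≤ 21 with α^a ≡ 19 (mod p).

19

Try successive powers of 15 modulo 23:
15^1 ≡ 15
15^2 ≡ 18
15^3 ≡ 17
15^4 ≡ 2
15^5 ≡ 7
15^6 ≡ 13
15^7 ≡ 11
15^8 ≡ 4
15^9 ≡ 14
15^10 ≡ 3
15^11 ≡ 22
15^12 ≡ 8
15^13 ≡ 5
15^14 ≡ 6
15^15 ≡ 21
15^16 ≡ 16
15^17 ≡ 10
15^18 ≡ 12
15^19 ≡ 19
Found: a = 19.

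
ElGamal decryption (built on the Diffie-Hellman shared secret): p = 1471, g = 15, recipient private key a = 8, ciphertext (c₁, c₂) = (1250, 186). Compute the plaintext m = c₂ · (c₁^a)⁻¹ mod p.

Shared mask s = c₁^a mod p = 1250^8 mod 1471.
1250^1 ≡ 1250 (mod 1471)
1250^2 = (1250^1)^2 ≡ 1250^2 = 1562500 ≡ 298 (mod 1471)
1250^4 = (1250^2)^2 ≡ 298^2 = 88804 ≡ 544 (mod 1471)
1250^8 = (1250^4)^2 ≡ 544^2 = 295936 ≡ 265 (mod 1471)
So s = 265; s⁻¹ ≡ 272 (mod 1471).
m = c₂ · s⁻¹ mod 1471 = 186 · 272 mod 1471 = 578.

578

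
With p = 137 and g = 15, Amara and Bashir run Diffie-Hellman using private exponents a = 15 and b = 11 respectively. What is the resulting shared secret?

Bashir sends B = g^b mod p = 15^11 mod 137.
15^1 ≡ 15 (mod 137)
15^2 = (15^1)^2 ≡ 15^2 = 225 ≡ 88 (mod 137)
15^4 = (15^2)^2 ≡ 88^2 = 7744 ≡ 72 (mod 137)
15^8 = (15^4)^2 ≡ 72^2 = 5184 ≡ 115 (mod 137)
15^11 = 15^8 · 15^2 · 15^1 ≡ 115 · 88 · 15 ≡ 4 (mod 137).
So B = 4. Amara then computes K = B^a mod p = 4^15 mod 137.
4^1 ≡ 4 (mod 137)
4^2 = (4^1)^2 ≡ 4^2 = 16 ≡ 16 (mod 137)
4^4 = (4^2)^2 ≡ 16^2 = 256 ≡ 119 (mod 137)
4^8 = (4^4)^2 ≡ 119^2 = 14161 ≡ 50 (mod 137)
4^15 = 4^8 · 4^4 · 4^2 · 4^1 ≡ 50 · 119 · 16 · 4 ≡ 77 (mod 137).

77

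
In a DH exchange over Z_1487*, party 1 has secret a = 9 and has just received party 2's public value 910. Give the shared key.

Shared key K = 910^9 mod 1487.
910^1 ≡ 910 (mod 1487)
910^2 = (910^1)^2 ≡ 910^2 = 828100 ≡ 1328 (mod 1487)
910^4 = (910^2)^2 ≡ 1328^2 = 1763584 ≡ 2 (mod 1487)
910^8 = (910^4)^2 ≡ 2^2 = 4 ≡ 4 (mod 1487)
910^9 = 910^8 · 910^1 ≡ 4 · 910 ≡ 666 (mod 1487).

666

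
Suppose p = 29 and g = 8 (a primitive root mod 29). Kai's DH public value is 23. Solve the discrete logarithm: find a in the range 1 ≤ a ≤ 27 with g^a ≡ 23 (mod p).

Try successive powers of 8 modulo 29:
8^1 ≡ 8
8^2 ≡ 6
8^3 ≡ 19
8^4 ≡ 7
8^5 ≡ 27
8^6 ≡ 13
8^7 ≡ 17
8^8 ≡ 20
8^9 ≡ 15
8^10 ≡ 4
8^11 ≡ 3
8^12 ≡ 24
8^13 ≡ 18
8^14 ≡ 28
8^15 ≡ 21
8^16 ≡ 23
Found: a = 16.

16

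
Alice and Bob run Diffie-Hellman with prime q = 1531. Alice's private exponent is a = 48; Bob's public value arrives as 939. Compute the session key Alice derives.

125

Shared key K = 939^48 mod 1531.
939^1 ≡ 939 (mod 1531)
939^2 = (939^1)^2 ≡ 939^2 = 881721 ≡ 1396 (mod 1531)
939^4 = (939^2)^2 ≡ 1396^2 = 1948816 ≡ 1384 (mod 1531)
939^8 = (939^4)^2 ≡ 1384^2 = 1915456 ≡ 175 (mod 1531)
939^16 = (939^8)^2 ≡ 175^2 = 30625 ≡ 5 (mod 1531)
939^32 = (939^16)^2 ≡ 5^2 = 25 ≡ 25 (mod 1531)
939^48 = 939^32 · 939^16 ≡ 25 · 5 ≡ 125 (mod 1531).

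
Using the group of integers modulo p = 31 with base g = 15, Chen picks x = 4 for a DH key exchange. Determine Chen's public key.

2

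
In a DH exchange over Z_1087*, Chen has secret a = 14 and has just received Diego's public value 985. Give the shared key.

793

Shared key K = 985^14 mod 1087.
985^1 ≡ 985 (mod 1087)
985^2 = (985^1)^2 ≡ 985^2 = 970225 ≡ 621 (mod 1087)
985^4 = (985^2)^2 ≡ 621^2 = 385641 ≡ 843 (mod 1087)
985^8 = (985^4)^2 ≡ 843^2 = 710649 ≡ 838 (mod 1087)
985^14 = 985^8 · 985^4 · 985^2 ≡ 838 · 843 · 621 ≡ 793 (mod 1087).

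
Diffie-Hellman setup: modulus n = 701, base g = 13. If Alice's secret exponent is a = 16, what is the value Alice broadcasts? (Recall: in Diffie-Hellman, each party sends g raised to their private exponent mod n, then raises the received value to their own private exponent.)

583

Public value = 13^16 (mod 701).
13^1 ≡ 13 (mod 701)
13^2 = (13^1)^2 ≡ 13^2 = 169 ≡ 169 (mod 701)
13^4 = (13^2)^2 ≡ 169^2 = 28561 ≡ 521 (mod 701)
13^8 = (13^4)^2 ≡ 521^2 = 271441 ≡ 154 (mod 701)
13^16 = (13^8)^2 ≡ 154^2 = 23716 ≡ 583 (mod 701)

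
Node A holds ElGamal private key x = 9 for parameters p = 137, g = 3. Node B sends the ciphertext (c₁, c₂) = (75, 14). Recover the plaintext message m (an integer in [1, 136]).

42

Shared mask s = c₁^x mod p = 75^9 mod 137.
75^1 ≡ 75 (mod 137)
75^2 = (75^1)^2 ≡ 75^2 = 5625 ≡ 8 (mod 137)
75^4 = (75^2)^2 ≡ 8^2 = 64 ≡ 64 (mod 137)
75^8 = (75^4)^2 ≡ 64^2 = 4096 ≡ 123 (mod 137)
75^9 = 75^8 · 75^1 ≡ 123 · 75 ≡ 46 (mod 137).
So s = 46; s⁻¹ ≡ 3 (mod 137).
m = c₂ · s⁻¹ mod 137 = 14 · 3 mod 137 = 42.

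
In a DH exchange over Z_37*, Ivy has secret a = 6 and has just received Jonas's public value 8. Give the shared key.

36

Shared key K = 8^6 mod 37.
8^1 ≡ 8 (mod 37)
8^2 = (8^1)^2 ≡ 8^2 = 64 ≡ 27 (mod 37)
8^4 = (8^2)^2 ≡ 27^2 = 729 ≡ 26 (mod 37)
8^6 = 8^4 · 8^2 ≡ 26 · 27 ≡ 36 (mod 37).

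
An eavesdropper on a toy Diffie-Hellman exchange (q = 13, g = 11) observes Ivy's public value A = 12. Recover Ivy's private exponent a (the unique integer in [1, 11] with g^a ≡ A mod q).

6

Try successive powers of 11 modulo 13:
11^1 ≡ 11
11^2 ≡ 4
11^3 ≡ 5
11^4 ≡ 3
11^5 ≡ 7
11^6 ≡ 12
Found: a = 6.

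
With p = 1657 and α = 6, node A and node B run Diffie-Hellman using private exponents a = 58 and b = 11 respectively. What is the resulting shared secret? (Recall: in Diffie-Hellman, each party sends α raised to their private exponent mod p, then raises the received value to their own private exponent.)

547

Node B sends B = α^b mod p = 6^11 mod 1657.
6^1 ≡ 6 (mod 1657)
6^2 = (6^1)^2 ≡ 6^2 = 36 ≡ 36 (mod 1657)
6^4 = (6^2)^2 ≡ 36^2 = 1296 ≡ 1296 (mod 1657)
6^8 = (6^4)^2 ≡ 1296^2 = 1679616 ≡ 1075 (mod 1657)
6^11 = 6^8 · 6^2 · 6^1 ≡ 1075 · 36 · 6 ≡ 220 (mod 1657).
So B = 220. Node A then computes K = B^a mod p = 220^58 mod 1657.
220^1 ≡ 220 (mod 1657)
220^2 = (220^1)^2 ≡ 220^2 = 48400 ≡ 347 (mod 1657)
220^4 = (220^2)^2 ≡ 347^2 = 120409 ≡ 1105 (mod 1657)
220^8 = (220^4)^2 ≡ 1105^2 = 1221025 ≡ 1473 (mod 1657)
220^16 = (220^8)^2 ≡ 1473^2 = 2169729 ≡ 716 (mod 1657)
220^32 = (220^16)^2 ≡ 716^2 = 512656 ≡ 643 (mod 1657)
220^58 = 220^32 · 220^16 · 220^8 · 220^2 ≡ 643 · 716 · 1473 · 347 ≡ 547 (mod 1657).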